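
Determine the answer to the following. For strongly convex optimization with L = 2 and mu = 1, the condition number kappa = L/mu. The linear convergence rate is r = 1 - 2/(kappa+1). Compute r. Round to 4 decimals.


Step 1: Compute the condition number.
kappa = L/mu = 2/1 = 2.0
Step 2: Compute the convergence rate.
r = 1 - 2/(kappa + 1) = 1 - 2*mu/(L + mu) = (L - mu)/(L + mu) = 1/3 = 0.3333


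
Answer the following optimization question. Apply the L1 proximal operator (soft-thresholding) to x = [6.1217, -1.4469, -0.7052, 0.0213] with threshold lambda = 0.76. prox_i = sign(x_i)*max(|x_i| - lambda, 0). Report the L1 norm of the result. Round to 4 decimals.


Soft-thresholding with lambda = 0.76:
prox(6.1217) = sign(6.1217)*max(|6.1217| - 0.76, 0) = 5.3617
prox(-1.4469) = sign(-1.4469)*max(|-1.4469| - 0.76, 0) = -0.6869
prox(-0.7052) = sign(-0.7052)*max(|-0.7052| - 0.76, 0) = 0.0
prox(0.0213) = sign(0.0213)*max(|0.0213| - 0.76, 0) = 0.0
prox(x) = [5.3617, -0.6869, 0.0, 0.0]
||prox(x)||_1 = 5.3617 + 0.6869 + 0.0 + 0.0 = 6.0486


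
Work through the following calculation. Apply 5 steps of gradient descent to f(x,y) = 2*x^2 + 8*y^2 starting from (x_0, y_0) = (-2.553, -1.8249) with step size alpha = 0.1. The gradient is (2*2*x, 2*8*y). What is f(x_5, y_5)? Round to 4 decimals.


Gradient descent on f(x,y) = 2*x^2 + 8*y^2.
Starting point: (-2.553, -1.8249), alpha = 0.1
Step 1: grad_x = 2*2*-2.553 = -10.212, grad_y = 2*8*-1.8249 = -29.1984
  x_1 = -2.553 - 0.1*-10.212 = -1.5318
  y_1 = -1.8249 - 0.1*-29.1984 = 1.0949
Step 2: grad_x = 2*2*-1.5318 = -6.1272, grad_y = 2*8*1.0949 = 17.519
  x_2 = -1.5318 - 0.1*-6.1272 = -0.9191
  y_2 = 1.0949 - 0.1*17.519 = -0.657
Step 3: grad_x = 2*2*-0.9191 = -3.6763, grad_y = 2*8*-0.657 = -10.5114
  x_3 = -0.9191 - 0.1*-3.6763 = -0.5514
  y_3 = -0.657 - 0.1*-10.5114 = 0.3942
Step 4: grad_x = 2*2*-0.5514 = -2.2058, grad_y = 2*8*0.3942 = 6.3069
  x_4 = -0.5514 - 0.1*-2.2058 = -0.3309
  y_4 = 0.3942 - 0.1*6.3069 = -0.2365
Step 5: grad_x = 2*2*-0.3309 = -1.3235, grad_y = 2*8*-0.2365 = -3.7841
  x_5 = -0.3309 - 0.1*-1.3235 = -0.1985
  y_5 = -0.2365 - 0.1*-3.7841 = 0.1419
f(-0.1985, 0.1419) = 2*(-0.1985)^2 + 8*0.1419^2 = 0.2399


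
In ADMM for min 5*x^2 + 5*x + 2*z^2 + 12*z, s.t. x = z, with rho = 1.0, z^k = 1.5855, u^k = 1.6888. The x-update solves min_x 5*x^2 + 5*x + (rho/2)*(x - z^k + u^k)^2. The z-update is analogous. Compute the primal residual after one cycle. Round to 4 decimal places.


ADMM iteration with rho = 1.0, z^k = 1.5855, u^k = 1.6888
Step 1: x-update.
Minimize 5*x^2 + 5*x + (1.0/2)*(x - 1.5855 + 1.6888)^2
FOC: (2*5 + 1.0)*x = -5 + 1.0*(1.5855 - 1.6888)
x^{k+1} = -0.4639
Step 2: z-update.
Minimize 2*z^2 + 12*z + (1.0/2)*(-0.4639 - z + 1.6888)^2
FOC: (2*2 + 1.0)*z = -12 + 1.0*(-0.4639 + 1.6888)
z^{k+1} = -2.155
Step 3: u-update.
u^{k+1} = 1.6888 - 0.4639 + 2.155 = 3.3799
Step 4: Primal residual = |-0.4639 + 2.155| = 1.6911


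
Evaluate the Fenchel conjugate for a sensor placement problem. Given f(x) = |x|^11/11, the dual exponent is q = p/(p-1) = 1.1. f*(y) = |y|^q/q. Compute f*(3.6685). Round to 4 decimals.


The conjugate exponent q satisfies 1/p + 1/q = 1.
p = 11, so q = 11/(11 - 1) = 1.1
|y|^q = 3.6685^1.1 = 4.1777
f*(3.6685) = 4.1777 / 1.1 = 3.7979


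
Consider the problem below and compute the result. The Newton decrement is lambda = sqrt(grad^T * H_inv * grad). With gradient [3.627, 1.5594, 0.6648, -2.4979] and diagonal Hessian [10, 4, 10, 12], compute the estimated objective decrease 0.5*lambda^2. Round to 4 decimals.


Step 1: H is diagonal, so H^(-1) * g = [0.3627, 0.3899, 0.0665, -0.2082].
Step 2: g^T H^(-1) g = sum_i g_i^2 / H_ii
  = (3.627)^2/10 + (1.5594)^2/4 + (0.6648)^2/10 + (-2.4979)^2/12
  = 1.3155 + 0.6079 + 0.0442 + 0.52 = 2.4876
Step 3: Objective decrease = 0.5 * g^T H^(-1) g = 1.2438


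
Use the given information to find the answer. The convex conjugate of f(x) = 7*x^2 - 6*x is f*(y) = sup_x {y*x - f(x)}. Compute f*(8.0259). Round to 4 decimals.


f*(y) = sup_x {y*x - a*x^2 - b*x} = sup_x {(y-b)*x - a*x^2}
FOC: (y - b) - 2a*x = 0 => x* = (y - b)/(2a)
x* = (8.0259 + 6)/(2*7) = 1.0019
f*(8.0259) = (y-b)^2/(4a) = (8.0259 + 6)^2/(4*7)
= 196.7259/28 = 7.0259


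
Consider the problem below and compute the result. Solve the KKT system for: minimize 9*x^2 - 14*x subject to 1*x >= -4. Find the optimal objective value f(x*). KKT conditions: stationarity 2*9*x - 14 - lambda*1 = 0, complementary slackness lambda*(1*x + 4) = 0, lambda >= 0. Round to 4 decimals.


Step 1: Try lambda = 0 (constraint inactive).
Stationarity: 2*9*x - 14 = 0
x* = 14/(2*9) = 7/9 = 0.7778 (rounded; the exact value 7/9 is used below)
Check constraint: 1*0.7778 = 0.7778 >= -4 -- satisfied.
Step 2: Compute optimal value.
f(x*) = 9*(7/9)^2 - 14*(7/9) = -5.4444


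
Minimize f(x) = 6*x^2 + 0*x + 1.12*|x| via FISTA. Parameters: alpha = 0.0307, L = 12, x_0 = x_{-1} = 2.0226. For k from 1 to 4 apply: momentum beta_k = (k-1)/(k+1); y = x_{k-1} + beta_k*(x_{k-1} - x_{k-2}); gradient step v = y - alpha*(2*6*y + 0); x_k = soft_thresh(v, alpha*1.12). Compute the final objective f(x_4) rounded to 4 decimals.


FISTA on f(x) = 6*x^2 + 0*x + 1.12*|x|
L = 12, alpha = 0.0307
Iteration 1: beta = 0.0, y = 2.0226 + 0.0*(2.0226 - 2.0226) = 2.0226
  grad(y) = 24.2712, v = y - alpha*grad = 1.2775
  prox(v) = soft_thresh(1.2775, 0.0344) = 1.2431
Iteration 2: beta = 0.3333, y = 1.2431 + 0.3333*(1.2431 - 2.0226) = 0.9833
  grad(y) = 11.799, v = y - alpha*grad = 0.621
  prox(v) = soft_thresh(0.621, 0.0344) = 0.5866
Iteration 3: beta = 0.5, y = 0.5866 + 0.5*(0.5866 - 1.2431) = 0.2584
  grad(y) = 3.101, v = y - alpha*grad = 0.1632
  prox(v) = soft_thresh(0.1632, 0.0344) = 0.1288
Iteration 4: beta = 0.6, y = 0.1288 + 0.6*(0.1288 - 0.5866) = -0.1459
  grad(y) = -1.7503, v = y - alpha*grad = -0.0921
  prox(v) = soft_thresh(-0.0921, 0.0344) = -0.0577
f(x_4) = 6*(-0.0577)^2 + 0*(-0.0577) + 1.12*|-0.0577| = 0.0847


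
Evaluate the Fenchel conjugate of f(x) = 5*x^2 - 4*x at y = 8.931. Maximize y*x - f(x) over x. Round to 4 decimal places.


f*(y) = sup_x {y*x - a*x^2 - b*x} = sup_x {(y-b)*x - a*x^2}
FOC: (y - b) - 2a*x = 0 => x* = (y - b)/(2a)
x* = (8.931 + 4)/(2*5) = 1.2931
f*(8.931) = (y-b)^2/(4a) = (8.931 + 4)^2/(4*5)
= 167.2108/20 = 8.3605


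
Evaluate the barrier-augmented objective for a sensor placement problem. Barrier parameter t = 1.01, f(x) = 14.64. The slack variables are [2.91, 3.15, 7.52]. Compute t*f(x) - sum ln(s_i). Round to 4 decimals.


Step 1: Compute log-barrier.
ln values: [1.0682, 1.1474, 2.0176]
phi = -(1.0682 + 1.1474 + 2.0176) = -4.2331
Step 2: Compute augmented objective.
t*f(x) = 1.01*14.64 = 14.7864
Total = 14.7864 - 4.2331 = 10.5533


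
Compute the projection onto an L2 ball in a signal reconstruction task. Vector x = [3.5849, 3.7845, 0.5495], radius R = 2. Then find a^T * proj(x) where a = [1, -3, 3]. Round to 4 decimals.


Step 1: Compute ||x|| (intermediates to 6 decimals).
||x|| = sqrt(3.5849^2 + 3.7845^2 + 0.5495^2) = 5.241746
Step 2: Project.
Since ||x|| > R, scale = R/||x|| = 2/5.241746 = 0.381552, proj(x) = scale * x
proj(x) = [1.367826, 1.443984, 0.209663]
Step 3: Dot product.
a^T * proj(x) = 1*1.367826 - 3*1.443984 + 3*0.209663 = -2.3351


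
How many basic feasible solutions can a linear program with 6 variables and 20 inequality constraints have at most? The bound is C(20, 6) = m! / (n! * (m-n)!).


Each vertex corresponds to some choice of n active constraints out of m, so the number of vertices is at most C(m, n) = m! / (n!(m-n)!).
m = 20, n = 6
Numerator: 20 * 19 * 18 * 17 * 16 * 15
Denominator: 6! = 720
C(20, 6) = 38760


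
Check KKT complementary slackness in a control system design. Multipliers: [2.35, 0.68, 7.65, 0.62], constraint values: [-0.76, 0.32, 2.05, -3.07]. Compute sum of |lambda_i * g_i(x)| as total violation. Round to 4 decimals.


KKT complementary slackness check:
lambda_1 * g_1 = 2.35 * -0.76 = -1.786
lambda_2 * g_2 = 0.68 * 0.32 = 0.2176
lambda_3 * g_3 = 7.65 * 2.05 = 15.6825
lambda_4 * g_4 = 0.62 * -3.07 = -1.9034
Total violation = 1.786 + 0.2176 + 15.6825 + 1.9034 = 19.5895


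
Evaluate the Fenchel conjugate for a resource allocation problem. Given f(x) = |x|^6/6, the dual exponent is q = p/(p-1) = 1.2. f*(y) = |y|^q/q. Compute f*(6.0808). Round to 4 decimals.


The conjugate exponent q satisfies 1/p + 1/q = 1.
p = 6, so q = 6/(6 - 1) = 1.2
|y|^q = 6.0808^1.2 = 8.7247
f*(6.0808) = 8.7247 / 1.2 = 7.2706


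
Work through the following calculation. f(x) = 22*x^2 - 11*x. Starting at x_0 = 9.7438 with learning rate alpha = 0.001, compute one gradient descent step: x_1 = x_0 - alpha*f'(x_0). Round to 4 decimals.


We compute the gradient at x_0 and apply the update.
f'(x) = 44*x - 11
f'(9.7438) = 44*9.7438 - 11 = 417.7272
x_1 = 9.7438 - 0.001*417.7272 = 9.3261


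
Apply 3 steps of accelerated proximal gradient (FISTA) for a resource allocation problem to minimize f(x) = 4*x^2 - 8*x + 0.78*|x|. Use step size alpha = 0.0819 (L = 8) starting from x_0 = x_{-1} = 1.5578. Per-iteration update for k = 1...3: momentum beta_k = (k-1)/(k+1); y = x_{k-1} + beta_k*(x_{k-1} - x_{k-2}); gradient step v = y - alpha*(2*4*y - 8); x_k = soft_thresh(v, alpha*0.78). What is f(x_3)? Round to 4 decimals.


FISTA on f(x) = 4*x^2 - 8*x + 0.78*|x|
L = 8, alpha = 0.0819
Iteration 1: beta = 0.0, y = 1.5578 + 0.0*(1.5578 - 1.5578) = 1.5578
  grad(y) = 4.4624, v = y - alpha*grad = 1.1923
  prox(v) = soft_thresh(1.1923, 0.0639) = 1.1284
Iteration 2: beta = 0.3333, y = 1.1284 + 0.3333*(1.1284 - 1.5578) = 0.9853
  grad(y) = -0.1174, v = y - alpha*grad = 0.9949
  prox(v) = soft_thresh(0.9949, 0.0639) = 0.9311
Iteration 3: beta = 0.5, y = 0.9311 + 0.5*(0.9311 - 1.1284) = 0.8324
  grad(y) = -1.3411, v = y - alpha*grad = 0.9422
  prox(v) = soft_thresh(0.9422, 0.0639) = 0.8783
f(x_3) = 4*0.8783^2 - 8*0.8783 + 0.78*|0.8783| = -3.2557


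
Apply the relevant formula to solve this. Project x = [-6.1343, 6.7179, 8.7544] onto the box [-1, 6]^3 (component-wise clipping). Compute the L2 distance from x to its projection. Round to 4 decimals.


Project each component onto [-1, 6].
clip(-6.1343) = -1.0, clip(6.7179) = 6.0, clip(8.7544) = 6.0
Projection = [-1.0, 6.0, 6.0]
Squared diffs: [26.361, 0.5154, 7.5867]
Distance = sqrt(34.4631) = 5.8705


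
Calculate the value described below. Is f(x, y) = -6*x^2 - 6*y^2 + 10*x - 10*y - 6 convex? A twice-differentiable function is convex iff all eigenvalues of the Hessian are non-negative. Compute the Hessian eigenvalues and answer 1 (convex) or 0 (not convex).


The Hessian of f(x,y) = -6*x^2 - 6*y^2 + 10*x - 10*y - 6 is:
H = [[-12, 0], [0, -12]]
Trace = -12 - 12 = -24
Determinant = -12*-12 - (0)^2 = 144
Discriminant = (-24)^2 - 4*144 = 0.0
Eigenvalues: lambda_1 = -12.0, lambda_2 = -12.0
The function is not convex.

0


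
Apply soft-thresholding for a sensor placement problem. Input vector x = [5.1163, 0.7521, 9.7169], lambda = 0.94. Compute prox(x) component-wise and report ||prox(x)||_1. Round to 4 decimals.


Soft-thresholding with lambda = 0.94:
prox(5.1163) = sign(5.1163)*max(|5.1163| - 0.94, 0) = 4.1763
prox(0.7521) = sign(0.7521)*max(|0.7521| - 0.94, 0) = 0.0
prox(9.7169) = sign(9.7169)*max(|9.7169| - 0.94, 0) = 8.7769
prox(x) = [4.1763, 0.0, 8.7769]
||prox(x)||_1 = 4.1763 + 0.0 + 8.7769 = 12.9532


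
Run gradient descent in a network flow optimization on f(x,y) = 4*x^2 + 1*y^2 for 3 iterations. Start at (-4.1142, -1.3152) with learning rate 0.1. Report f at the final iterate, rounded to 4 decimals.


Gradient descent on f(x,y) = 4*x^2 + 1*y^2.
Starting point: (-4.1142, -1.3152), alpha = 0.1
Step 1: grad_x = 2*4*-4.1142 = -32.9136, grad_y = 2*1*-1.3152 = -2.6304
  x_1 = -4.1142 - 0.1*-32.9136 = -0.8228
  y_1 = -1.3152 - 0.1*-2.6304 = -1.0522
Step 2: grad_x = 2*4*-0.8228 = -6.5827, grad_y = 2*1*-1.0522 = -2.1043
  x_2 = -0.8228 - 0.1*-6.5827 = -0.1646
  y_2 = -1.0522 - 0.1*-2.1043 = -0.8417
Step 3: grad_x = 2*4*-0.1646 = -1.3165, grad_y = 2*1*-0.8417 = -1.6835
  x_3 = -0.1646 - 0.1*-1.3165 = -0.0329
  y_3 = -0.8417 - 0.1*-1.6835 = -0.6734
f(-0.0329, -0.6734) = 4*(-0.0329)^2 + 1*(-0.6734)^2 = 0.4578


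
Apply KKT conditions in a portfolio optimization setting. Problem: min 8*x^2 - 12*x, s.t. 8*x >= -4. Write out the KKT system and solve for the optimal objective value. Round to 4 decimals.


Step 1: Try lambda = 0 (constraint inactive).
Stationarity: 2*8*x - 12 = 0
x* = 12/(2*8) = 0.75
Check constraint: 8*0.75 = 6.0 >= -4 -- satisfied.
Step 2: Compute optimal value.
f(x*) = 8*0.75^2 - 12*0.75 = -4.5


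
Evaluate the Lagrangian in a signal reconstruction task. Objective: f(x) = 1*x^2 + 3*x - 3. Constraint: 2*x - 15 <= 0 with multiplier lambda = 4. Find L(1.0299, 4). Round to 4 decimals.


Step 1: Evaluate f(x).
f(1.0299) = 1*1.0299^2 + 3*1.0299 - 3 = 1.1504
Step 2: Evaluate g(x).
g(1.0299) = 2*1.0299 - 15 = -12.9402
Step 3: Compute Lagrangian.
L = 1.1504 + 4*-12.9402 = -50.6104


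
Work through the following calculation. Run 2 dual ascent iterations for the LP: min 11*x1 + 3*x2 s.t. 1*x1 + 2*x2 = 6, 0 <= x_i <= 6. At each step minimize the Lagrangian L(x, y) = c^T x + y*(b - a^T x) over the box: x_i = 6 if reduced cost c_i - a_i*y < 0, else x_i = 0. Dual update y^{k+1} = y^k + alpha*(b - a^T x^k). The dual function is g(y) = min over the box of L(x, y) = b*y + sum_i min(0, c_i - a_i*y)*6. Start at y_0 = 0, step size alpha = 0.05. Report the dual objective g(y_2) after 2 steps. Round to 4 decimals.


Dual ascent for LP: min 11*x1 + 3*x2, 1*x1 + 2*x2 = 6, 0 <= x_i <= 6
Step 1: y^k = 0.0, reduced costs: (11.0, 3.0)
  x^k = (0.0, 0.0), subgradient = b - a^T x = 6.0
  y^{k+1} = 0.0 + 0.05*6.0 = 0.3
Step 2: y^k = 0.3, reduced costs: (10.7, 2.4)
  x^k = (0.0, 0.0), subgradient = b - a^T x = 6.0
  y^{k+1} = 0.3 + 0.05*6.0 = 0.6
Dual objective at y_2 = 0.6: reduced costs (10.4, 1.8), box minimizer x = (0.0, 0.0)
g(y_2) = b*y + (c1 - a1*y)*x1 + (c2 - a2*y)*x2 = 6*0.6 + 10.4*0.0 + 1.8*0.0 = 3.6 + 0.0 + 0.0 = 3.6


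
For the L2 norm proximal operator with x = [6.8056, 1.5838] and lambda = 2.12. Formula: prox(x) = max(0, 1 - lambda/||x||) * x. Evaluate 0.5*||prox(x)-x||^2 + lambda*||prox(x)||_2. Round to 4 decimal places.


Step 1: Compute ||x||.
||x|| = 6.9875
Step 2: Compute scaling factor.
scale = max(0, 1 - 2.12/6.9875) = 0.6966
Step 3: prox(x) = [4.7408, 1.1033]
||prox(x)|| = 4.8675
Step 4: Proximal objective.
0.5*||prox-x||^2 = 2.2472
lambda*||prox|| = 10.3191
Total = 12.5662


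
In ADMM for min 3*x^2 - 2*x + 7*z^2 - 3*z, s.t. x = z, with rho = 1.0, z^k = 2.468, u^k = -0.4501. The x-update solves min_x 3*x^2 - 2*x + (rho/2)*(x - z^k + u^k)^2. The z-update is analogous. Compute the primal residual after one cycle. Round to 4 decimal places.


ADMM iteration with rho = 1.0, z^k = 2.468, u^k = -0.4501
Step 1: x-update.
Minimize 3*x^2 - 2*x + (1.0/2)*(x - 2.468 - 0.4501)^2
FOC: (2*3 + 1.0)*x = 2 + 1.0*(2.468 + 0.4501)
x^{k+1} = 0.7026
Step 2: z-update.
Minimize 7*z^2 - 3*z + (1.0/2)*(0.7026 - z - 0.4501)^2
FOC: (2*7 + 1.0)*z = 3 + 1.0*(0.7026 - 0.4501)
z^{k+1} = 0.2168
Step 3: u-update.
u^{k+1} = -0.4501 + 0.7026 - 0.2168 = 0.0357
Step 4: Primal residual = |0.7026 - 0.2168| = 0.4858


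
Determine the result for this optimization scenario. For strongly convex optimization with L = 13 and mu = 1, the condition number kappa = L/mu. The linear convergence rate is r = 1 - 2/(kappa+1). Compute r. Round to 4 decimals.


Step 1: Compute the condition number.
kappa = L/mu = 13/1 = 13.0
Step 2: Compute the convergence rate.
r = 1 - 2/(kappa + 1) = 1 - 2*mu/(L + mu) = (L - mu)/(L + mu) = 12/14 = 0.8571


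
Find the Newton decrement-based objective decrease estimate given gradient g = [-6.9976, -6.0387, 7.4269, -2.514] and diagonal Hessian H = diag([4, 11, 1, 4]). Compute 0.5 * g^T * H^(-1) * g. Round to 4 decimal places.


Step 1: H is diagonal, so H^(-1) * g = [-1.7494, -0.549, 7.4269, -0.6285].
Step 2: g^T H^(-1) g = sum_i g_i^2 / H_ii
  = (-6.9976)^2/4 + (-6.0387)^2/11 + (7.4269)^2/1 + (-2.514)^2/4
  = 12.2416 + 3.3151 + 55.1588 + 1.58 = 72.2956
Step 3: Objective decrease = 0.5 * g^T H^(-1) g = 36.1478


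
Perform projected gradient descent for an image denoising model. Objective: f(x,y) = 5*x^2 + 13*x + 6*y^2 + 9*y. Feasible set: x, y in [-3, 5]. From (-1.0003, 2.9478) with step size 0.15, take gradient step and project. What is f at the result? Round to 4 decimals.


Step 1: Compute gradient at (-1.0003, 2.9478).
grad_x = 2*5*-1.0003 + 13 = 2.997
grad_y = 2*6*2.9478 + 9 = 44.3736
Step 2: Gradient step.
x_raw = -1.0003 - 0.15*2.997 = -1.4499
y_raw = 2.9478 - 0.15*44.3736 = -3.7082
Step 3: Project onto [-3, 5].
x_proj = clip(-1.4499) = -1.4499
y_proj = clip(-3.7082) = -3.0
Step 4: Evaluate f.
f(-1.4499, -3.0) = 18.6623


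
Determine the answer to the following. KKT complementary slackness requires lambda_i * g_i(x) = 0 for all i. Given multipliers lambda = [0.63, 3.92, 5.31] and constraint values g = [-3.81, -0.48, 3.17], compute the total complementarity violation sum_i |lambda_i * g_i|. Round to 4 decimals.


KKT complementary slackness check:
lambda_1 * g_1 = 0.63 * -3.81 = -2.4003
lambda_2 * g_2 = 3.92 * -0.48 = -1.8816
lambda_3 * g_3 = 5.31 * 3.17 = 16.8327
Total violation = 2.4003 + 1.8816 + 16.8327 = 21.1146


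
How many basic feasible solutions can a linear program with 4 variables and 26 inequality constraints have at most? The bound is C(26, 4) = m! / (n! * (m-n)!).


Each vertex corresponds to some choice of n active constraints out of m, so the number of vertices is at most C(m, n) = m! / (n!(m-n)!).
m = 26, n = 4
Numerator: 26 * 25 * 24 * 23
Denominator: 4! = 24
C(26, 4) = 14950


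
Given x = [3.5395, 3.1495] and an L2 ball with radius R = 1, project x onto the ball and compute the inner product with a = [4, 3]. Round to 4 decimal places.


Step 1: Compute ||x|| (intermediates to 6 decimals).
||x|| = sqrt(3.5395^2 + 3.1495^2) = 4.73787
Step 2: Project.
Since ||x|| > R, scale = R/||x|| = 1/4.73787 = 0.211065, proj(x) = scale * x
proj(x) = [0.747065, 0.664749]
Step 3: Dot product.
a^T * proj(x) = 4*0.747065 + 3*0.664749 = 4.9825


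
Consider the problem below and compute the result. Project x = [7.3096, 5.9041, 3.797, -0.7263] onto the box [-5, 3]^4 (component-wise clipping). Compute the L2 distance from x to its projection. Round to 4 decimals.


Project each component onto [-5, 3].
clip(7.3096) = 3.0, clip(5.9041) = 3.0, clip(3.797) = 3.0, clip(-0.7263) = -0.7263
Projection = [3.0, 3.0, 3.0, -0.7263]
Squared diffs: [18.5727, 8.4338, 0.6352, 0.0]
Distance = sqrt(27.6417) = 5.2575


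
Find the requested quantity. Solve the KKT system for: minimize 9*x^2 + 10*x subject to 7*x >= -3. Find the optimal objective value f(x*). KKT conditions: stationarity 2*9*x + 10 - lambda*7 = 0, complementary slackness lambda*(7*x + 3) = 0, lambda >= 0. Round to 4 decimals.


Step 1: Try lambda = 0 (constraint inactive).
x_unc = -10/(2*9) = -0.5556
Check: 7*-0.5556 = -3.8892 < -3 -- violated!
Step 2: Constraint must be active: 7*x = -3
x* = -3/7 = -0.4286 (rounded; the exact value -3/7 is used below)
lambda = (2*9*(-3/7) + 10)/7 = 0.3265
Step 3: Compute optimal value.
f(x*) = 9*(-3/7)^2 + 10*(-3/7) = -2.6327


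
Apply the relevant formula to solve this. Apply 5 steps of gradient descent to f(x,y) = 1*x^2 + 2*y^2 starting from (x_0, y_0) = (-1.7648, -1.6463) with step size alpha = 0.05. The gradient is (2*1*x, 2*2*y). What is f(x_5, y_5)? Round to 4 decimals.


Gradient descent on f(x,y) = 1*x^2 + 2*y^2.
Starting point: (-1.7648, -1.6463), alpha = 0.05
Step 1: grad_x = 2*1*-1.7648 = -3.5296, grad_y = 2*2*-1.6463 = -6.5852
  x_1 = -1.7648 - 0.05*-3.5296 = -1.5883
  y_1 = -1.6463 - 0.05*-6.5852 = -1.317
Step 2: grad_x = 2*1*-1.5883 = -3.1766, grad_y = 2*2*-1.317 = -5.2682
  x_2 = -1.5883 - 0.05*-3.1766 = -1.4295
  y_2 = -1.317 - 0.05*-5.2682 = -1.0536
Step 3: grad_x = 2*1*-1.4295 = -2.859, grad_y = 2*2*-1.0536 = -4.2145
  x_3 = -1.4295 - 0.05*-2.859 = -1.2865
  y_3 = -1.0536 - 0.05*-4.2145 = -0.8429
Step 4: grad_x = 2*1*-1.2865 = -2.5731, grad_y = 2*2*-0.8429 = -3.3716
  x_4 = -1.2865 - 0.05*-2.5731 = -1.1579
  y_4 = -0.8429 - 0.05*-3.3716 = -0.6743
Step 5: grad_x = 2*1*-1.1579 = -2.3158, grad_y = 2*2*-0.6743 = -2.6973
  x_5 = -1.1579 - 0.05*-2.3158 = -1.0421
  y_5 = -0.6743 - 0.05*-2.6973 = -0.5395
f(-1.0421, -0.5395) = 1*(-1.0421)^2 + 2*(-0.5395)^2 = 1.668


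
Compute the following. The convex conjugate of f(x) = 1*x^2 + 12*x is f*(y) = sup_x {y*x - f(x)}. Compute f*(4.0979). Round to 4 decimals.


f*(y) = sup_x {y*x - a*x^2 - b*x} = sup_x {(y-b)*x - a*x^2}
FOC: (y - b) - 2a*x = 0 => x* = (y - b)/(2a)
x* = (4.0979 - 12)/(2*1) = -3.9511
f*(4.0979) = (y-b)^2/(4a) = (4.0979 - 12)^2/(4*1)
= 62.4432/4 = 15.6108


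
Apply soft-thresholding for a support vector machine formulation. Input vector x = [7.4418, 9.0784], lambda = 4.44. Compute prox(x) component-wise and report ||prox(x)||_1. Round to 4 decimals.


Soft-thresholding with lambda = 4.44:
prox(7.4418) = sign(7.4418)*max(|7.4418| - 4.44, 0) = 3.0018
prox(9.0784) = sign(9.0784)*max(|9.0784| - 4.44, 0) = 4.6384
prox(x) = [3.0018, 4.6384]
||prox(x)||_1 = 3.0018 + 4.6384 = 7.6402


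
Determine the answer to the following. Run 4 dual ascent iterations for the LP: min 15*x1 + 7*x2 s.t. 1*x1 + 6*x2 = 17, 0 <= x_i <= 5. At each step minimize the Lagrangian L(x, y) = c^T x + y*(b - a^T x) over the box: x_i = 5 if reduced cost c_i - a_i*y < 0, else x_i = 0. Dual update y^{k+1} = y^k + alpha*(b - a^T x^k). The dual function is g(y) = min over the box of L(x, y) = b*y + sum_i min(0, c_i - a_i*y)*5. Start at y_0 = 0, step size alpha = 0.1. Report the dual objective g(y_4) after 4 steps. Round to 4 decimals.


Dual ascent for LP: min 15*x1 + 7*x2, 1*x1 + 6*x2 = 17, 0 <= x_i <= 5
Step 1: y^k = 0.0, reduced costs: (15.0, 7.0)
  x^k = (0.0, 0.0), subgradient = b - a^T x = 17.0
  y^{k+1} = 0.0 + 0.1*17.0 = 1.7
Step 2: y^k = 1.7, reduced costs: (13.3, -3.2)
  x^k = (0.0, 5.0), subgradient = b - a^T x = -13.0
  y^{k+1} = 1.7 + 0.1*-13.0 = 0.4
Step 3: y^k = 0.4, reduced costs: (14.6, 4.6)
  x^k = (0.0, 0.0), subgradient = b - a^T x = 17.0
  y^{k+1} = 0.4 + 0.1*17.0 = 2.1
Step 4: y^k = 2.1, reduced costs: (12.9, -5.6)
  x^k = (0.0, 5.0), subgradient = b - a^T x = -13.0
  y^{k+1} = 2.1 + 0.1*-13.0 = 0.8
Dual objective at y_4 = 0.8: reduced costs (14.2, 2.2), box minimizer x = (0.0, 0.0)
g(y_4) = b*y + (c1 - a1*y)*x1 + (c2 - a2*y)*x2 = 17*0.8 + 14.2*0.0 + 2.2*0.0 = 13.6 + 0.0 + 0.0 = 13.6


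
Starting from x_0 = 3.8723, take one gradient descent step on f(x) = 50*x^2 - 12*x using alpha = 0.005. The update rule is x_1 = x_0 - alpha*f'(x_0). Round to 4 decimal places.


We compute the gradient at x_0 and apply the update.
f'(x) = 100*x - 12
f'(3.8723) = 100*3.8723 - 12 = 375.23
x_1 = 3.8723 - 0.005*375.23 = 1.9962


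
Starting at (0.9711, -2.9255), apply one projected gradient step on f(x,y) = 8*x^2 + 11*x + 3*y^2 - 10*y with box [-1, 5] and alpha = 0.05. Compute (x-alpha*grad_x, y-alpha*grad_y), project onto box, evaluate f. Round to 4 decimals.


Step 1: Compute gradient at (0.9711, -2.9255).
grad_x = 2*8*0.9711 + 11 = 26.5376
grad_y = 2*3*-2.9255 - 10 = -27.553
Step 2: Gradient step.
x_raw = 0.9711 - 0.05*26.5376 = -0.3558
y_raw = -2.9255 - 0.05*-27.553 = -1.5479
Step 3: Project onto [-1, 5].
x_proj = clip(-0.3558) = -0.3558
y_proj = clip(-1.5479) = -1.0
Step 4: Evaluate f.
f(-0.3558, -1.0) = 10.0991


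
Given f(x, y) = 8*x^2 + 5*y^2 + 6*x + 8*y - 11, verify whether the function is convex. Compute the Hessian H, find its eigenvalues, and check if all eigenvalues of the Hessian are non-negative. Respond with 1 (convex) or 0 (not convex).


The Hessian of f(x,y) = 8*x^2 + 5*y^2 + 6*x + 8*y - 11 is:
H = [[16, 0], [0, 10]]
Trace = 16 + 10 = 26
Determinant = 16*10 - (0)^2 = 160
Discriminant = (26)^2 - 4*160 = 36.0
Eigenvalues: lambda_1 = 10.0, lambda_2 = 16.0
The function is convex.

1


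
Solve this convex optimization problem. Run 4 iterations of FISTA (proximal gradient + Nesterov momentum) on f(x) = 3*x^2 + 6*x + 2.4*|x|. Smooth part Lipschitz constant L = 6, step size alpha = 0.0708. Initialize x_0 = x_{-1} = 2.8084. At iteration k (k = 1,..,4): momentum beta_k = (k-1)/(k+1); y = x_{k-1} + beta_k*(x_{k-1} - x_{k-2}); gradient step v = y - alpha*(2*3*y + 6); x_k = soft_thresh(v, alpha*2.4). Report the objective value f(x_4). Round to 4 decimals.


FISTA on f(x) = 3*x^2 + 6*x + 2.4*|x|
L = 6, alpha = 0.0708
Iteration 1: beta = 0.0, y = 2.8084 + 0.0*(2.8084 - 2.8084) = 2.8084
  grad(y) = 22.8504, v = y - alpha*grad = 1.1906
  prox(v) = soft_thresh(1.1906, 0.1699) = 1.0207
Iteration 2: beta = 0.3333, y = 1.0207 + 0.3333*(1.0207 - 2.8084) = 0.4248
  grad(y) = 8.5486, v = y - alpha*grad = -0.1805
  prox(v) = soft_thresh(-0.1805, 0.1699) = -0.0106
Iteration 3: beta = 0.5, y = -0.0106 + 0.5*(-0.0106 - 1.0207) = -0.5262
  grad(y) = 2.843, v = y - alpha*grad = -0.7275
  prox(v) = soft_thresh(-0.7275, 0.1699) = -0.5575
Iteration 4: beta = 0.6, y = -0.5575 + 0.6*(-0.5575 + 0.0106) = -0.8857
  grad(y) = 0.6857, v = y - alpha*grad = -0.9343
  prox(v) = soft_thresh(-0.9343, 0.1699) = -0.7643
f(x_4) = 3*(-0.7643)^2 + 6*(-0.7643) + 2.4*|-0.7643| = -0.999


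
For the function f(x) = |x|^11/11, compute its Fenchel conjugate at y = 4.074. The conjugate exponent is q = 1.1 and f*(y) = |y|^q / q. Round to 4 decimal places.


The conjugate exponent q satisfies 1/p + 1/q = 1.
p = 11, so q = 11/(11 - 1) = 1.1
|y|^q = 4.074^1.1 = 4.6884
f*(4.074) = 4.6884 / 1.1 = 4.2622


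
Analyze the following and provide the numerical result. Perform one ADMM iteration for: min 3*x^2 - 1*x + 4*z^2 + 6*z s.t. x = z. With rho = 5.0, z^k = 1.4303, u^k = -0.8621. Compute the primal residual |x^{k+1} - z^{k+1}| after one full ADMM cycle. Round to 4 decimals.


ADMM iteration with rho = 5.0, z^k = 1.4303, u^k = -0.8621
Step 1: x-update.
Minimize 3*x^2 - 1*x + (5.0/2)*(x - 1.4303 - 0.8621)^2
FOC: (2*3 + 5.0)*x = 1 + 5.0*(1.4303 + 0.8621)
x^{k+1} = 1.1329
Step 2: z-update.
Minimize 4*z^2 + 6*z + (5.0/2)*(1.1329 - z - 0.8621)^2
FOC: (2*4 + 5.0)*z = -6 + 5.0*(1.1329 - 0.8621)
z^{k+1} = -0.3574
Step 3: u-update.
u^{k+1} = -0.8621 + 1.1329 + 0.3574 = 0.6282
Step 4: Primal residual = |1.1329 + 0.3574| = 1.4903


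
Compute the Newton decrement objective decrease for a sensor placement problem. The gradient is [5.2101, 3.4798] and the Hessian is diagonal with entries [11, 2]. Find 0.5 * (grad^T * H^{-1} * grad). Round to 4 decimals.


Step 1: H is diagonal, so H^(-1) * g = [0.4736, 1.7399].
Step 2: g^T H^(-1) g = sum_i g_i^2 / H_ii
  = (5.2101)^2/11 + (3.4798)^2/2
  = 2.4677 + 6.0545 = 8.5222
Step 3: Objective decrease = 0.5 * g^T H^(-1) g = 4.2611


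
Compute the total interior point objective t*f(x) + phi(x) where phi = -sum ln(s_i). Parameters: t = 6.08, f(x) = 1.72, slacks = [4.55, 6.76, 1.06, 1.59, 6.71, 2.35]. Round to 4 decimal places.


Step 1: Compute log-barrier.
ln values: [1.5151, 1.911, 0.0583, 0.4637, 1.9036, 0.8544]
phi = -(1.5151 + 1.911 + 0.0583 + 0.4637 + 1.9036 + 0.8544) = -6.7062
Step 2: Compute augmented objective.
t*f(x) = 6.08*1.72 = 10.4576
Total = 10.4576 - 6.7062 = 3.7514


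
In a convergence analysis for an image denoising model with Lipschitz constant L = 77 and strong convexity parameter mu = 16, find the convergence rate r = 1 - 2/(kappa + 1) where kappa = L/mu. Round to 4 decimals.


Step 1: Compute the condition number.
kappa = L/mu = 77/16 = 4.8125
Step 2: Compute the convergence rate.
r = 1 - 2/(kappa + 1) = 1 - 2*mu/(L + mu) = (L - mu)/(L + mu) = 61/93 = 0.6559


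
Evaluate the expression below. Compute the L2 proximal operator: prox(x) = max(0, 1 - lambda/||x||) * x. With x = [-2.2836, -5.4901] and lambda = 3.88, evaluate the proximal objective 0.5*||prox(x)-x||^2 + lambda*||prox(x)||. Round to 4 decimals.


Step 1: Compute ||x||.
||x|| = 5.9461
Step 2: Compute scaling factor.
scale = max(0, 1 - 3.88/5.9461) = 0.3475
Step 3: prox(x) = [-0.7935, -1.9076]
||prox(x)|| = 2.0661
Step 4: Proximal objective.
0.5*||prox-x||^2 = 7.5272
lambda*||prox|| = 8.0165
Total = 15.5436


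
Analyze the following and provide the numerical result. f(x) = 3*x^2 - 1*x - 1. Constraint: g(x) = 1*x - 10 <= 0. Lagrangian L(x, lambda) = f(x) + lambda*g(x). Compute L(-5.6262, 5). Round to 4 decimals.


Step 1: Evaluate f(x).
f(-5.6262) = 3*(-5.6262)^2 - 1*(-5.6262) - 1 = 99.5886
Step 2: Evaluate g(x).
g(-5.6262) = 1*-5.6262 - 10 = -15.6262
Step 3: Compute Lagrangian.
L = 99.5886 + 5*-15.6262 = 21.4576


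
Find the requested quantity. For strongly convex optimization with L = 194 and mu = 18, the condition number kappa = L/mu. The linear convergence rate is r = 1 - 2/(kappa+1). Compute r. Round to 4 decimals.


Step 1: Compute the condition number.
kappa = L/mu = 194/18 = 10.7778
Step 2: Compute the convergence rate.
r = 1 - 2/(kappa + 1) = 1 - 2*mu/(L + mu) = (L - mu)/(L + mu) = 176/212 = 0.8302


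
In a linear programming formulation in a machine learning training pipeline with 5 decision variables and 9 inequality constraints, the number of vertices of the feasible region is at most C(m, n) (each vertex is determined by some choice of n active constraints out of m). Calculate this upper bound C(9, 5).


Each vertex corresponds to some choice of n active constraints out of m, so the number of vertices is at most C(m, n) = m! / (n!(m-n)!).
m = 9, n = 5
Numerator: 9 * 8 * 7 * 6 * 5
Denominator: 5! = 120
C(9, 5) = 126


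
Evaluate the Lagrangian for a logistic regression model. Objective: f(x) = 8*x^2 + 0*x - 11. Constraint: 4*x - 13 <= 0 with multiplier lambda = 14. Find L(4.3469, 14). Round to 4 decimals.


Step 1: Evaluate f(x).
f(4.3469) = 8*4.3469^2 + 0*4.3469 - 11 = 140.1643
Step 2: Evaluate g(x).
g(4.3469) = 4*4.3469 - 13 = 4.3876
Step 3: Compute Lagrangian.
L = 140.1643 + 14*4.3876 = 201.5907


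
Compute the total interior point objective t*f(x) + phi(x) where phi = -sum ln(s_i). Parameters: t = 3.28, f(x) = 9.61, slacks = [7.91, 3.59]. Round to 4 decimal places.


Step 1: Compute log-barrier.
ln values: [2.0681, 1.2782]
phi = -(2.0681 + 1.2782) = -3.3463
Step 2: Compute augmented objective.
t*f(x) = 3.28*9.61 = 31.5208
Total = 31.5208 - 3.3463 = 28.1745


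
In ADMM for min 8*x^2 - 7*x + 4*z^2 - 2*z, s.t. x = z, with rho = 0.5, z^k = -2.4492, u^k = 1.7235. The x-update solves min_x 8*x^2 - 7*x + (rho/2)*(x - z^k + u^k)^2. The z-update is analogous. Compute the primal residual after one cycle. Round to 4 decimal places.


ADMM iteration with rho = 0.5, z^k = -2.4492, u^k = 1.7235
Step 1: x-update.
Minimize 8*x^2 - 7*x + (0.5/2)*(x + 2.4492 + 1.7235)^2
FOC: (2*8 + 0.5)*x = 7 + 0.5*(-2.4492 - 1.7235)
x^{k+1} = 0.2978
Step 2: z-update.
Minimize 4*z^2 - 2*z + (0.5/2)*(0.2978 - z + 1.7235)^2
FOC: (2*4 + 0.5)*z = 2 + 0.5*(0.2978 + 1.7235)
z^{k+1} = 0.3542
Step 3: u-update.
u^{k+1} = 1.7235 + 0.2978 - 0.3542 = 1.6671
Step 4: Primal residual = |0.2978 - 0.3542| = 0.0564


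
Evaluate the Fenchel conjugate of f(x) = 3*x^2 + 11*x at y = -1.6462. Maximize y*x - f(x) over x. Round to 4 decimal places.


f*(y) = sup_x {y*x - a*x^2 - b*x} = sup_x {(y-b)*x - a*x^2}
FOC: (y - b) - 2a*x = 0 => x* = (y - b)/(2a)
x* = (-1.6462 - 11)/(2*3) = -2.1077
f*(-1.6462) = (y-b)^2/(4a) = (-1.6462 - 11)^2/(4*3)
= 159.9264/12 = 13.3272


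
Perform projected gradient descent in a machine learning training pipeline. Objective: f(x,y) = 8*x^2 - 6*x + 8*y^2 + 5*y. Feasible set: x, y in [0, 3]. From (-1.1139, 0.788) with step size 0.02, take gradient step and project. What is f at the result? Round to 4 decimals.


Step 1: Compute gradient at (-1.1139, 0.788).
grad_x = 2*8*-1.1139 - 6 = -23.8224
grad_y = 2*8*0.788 + 5 = 17.608
Step 2: Gradient step.
x_raw = -1.1139 - 0.02*-23.8224 = -0.6375
y_raw = 0.788 - 0.02*17.608 = 0.4358
Step 3: Project onto [0, 3].
x_proj = clip(-0.6375) = 0.0
y_proj = clip(0.4358) = 0.4358
Step 4: Evaluate f.
f(0.0, 0.4358) = 3.6989


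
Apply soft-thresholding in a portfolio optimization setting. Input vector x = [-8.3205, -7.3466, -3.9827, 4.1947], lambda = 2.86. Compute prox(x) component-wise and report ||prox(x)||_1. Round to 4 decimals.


Soft-thresholding with lambda = 2.86:
prox(-8.3205) = sign(-8.3205)*max(|-8.3205| - 2.86, 0) = -5.4605
prox(-7.3466) = sign(-7.3466)*max(|-7.3466| - 2.86, 0) = -4.4866
prox(-3.9827) = sign(-3.9827)*max(|-3.9827| - 2.86, 0) = -1.1227
prox(4.1947) = sign(4.1947)*max(|4.1947| - 2.86, 0) = 1.3347
prox(x) = [-5.4605, -4.4866, -1.1227, 1.3347]
||prox(x)||_1 = 5.4605 + 4.4866 + 1.1227 + 1.3347 = 12.4045


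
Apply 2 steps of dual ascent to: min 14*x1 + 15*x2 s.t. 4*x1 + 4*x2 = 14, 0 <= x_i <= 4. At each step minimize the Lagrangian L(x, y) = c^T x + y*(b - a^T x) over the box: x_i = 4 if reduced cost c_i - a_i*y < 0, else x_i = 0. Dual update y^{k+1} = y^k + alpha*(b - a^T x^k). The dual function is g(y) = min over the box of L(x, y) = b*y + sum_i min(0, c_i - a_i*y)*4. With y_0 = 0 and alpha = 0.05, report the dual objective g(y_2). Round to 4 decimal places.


Dual ascent for LP: min 14*x1 + 15*x2, 4*x1 + 4*x2 = 14, 0 <= x_i <= 4
Step 1: y^k = 0.0, reduced costs: (14.0, 15.0)
  x^k = (0.0, 0.0), subgradient = b - a^T x = 14.0
  y^{k+1} = 0.0 + 0.05*14.0 = 0.7
Step 2: y^k = 0.7, reduced costs: (11.2, 12.2)
  x^k = (0.0, 0.0), subgradient = b - a^T x = 14.0
  y^{k+1} = 0.7 + 0.05*14.0 = 1.4
Dual objective at y_2 = 1.4: reduced costs (8.4, 9.4), box minimizer x = (0.0, 0.0)
g(y_2) = b*y + (c1 - a1*y)*x1 + (c2 - a2*y)*x2 = 14*1.4 + 8.4*0.0 + 9.4*0.0 = 19.6 + 0.0 + 0.0 = 19.6


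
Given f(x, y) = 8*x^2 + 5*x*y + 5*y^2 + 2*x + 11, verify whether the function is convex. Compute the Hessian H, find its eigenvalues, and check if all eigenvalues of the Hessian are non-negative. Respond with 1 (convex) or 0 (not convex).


The Hessian of f(x,y) = 8*x^2 + 5*x*y + 5*y^2 + 2*x + 11 is:
H = [[16, 5], [5, 10]]
Trace = 16 + 10 = 26
Determinant = 16*10 - (5)^2 = 135
Discriminant = (26)^2 - 4*135 = 136.0
Eigenvalues: lambda_1 = 7.169, lambda_2 = 18.831
The function is convex.

1


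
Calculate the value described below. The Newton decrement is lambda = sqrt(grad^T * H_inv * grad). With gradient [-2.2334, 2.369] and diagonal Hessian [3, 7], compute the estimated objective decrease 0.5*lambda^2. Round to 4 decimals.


Step 1: H is diagonal, so H^(-1) * g = [-0.7445, 0.3384].
Step 2: g^T H^(-1) g = sum_i g_i^2 / H_ii
  = (-2.2334)^2/3 + (2.369)^2/7
  = 1.6627 + 0.8017 = 2.4644
Step 3: Objective decrease = 0.5 * g^T H^(-1) g = 1.2322


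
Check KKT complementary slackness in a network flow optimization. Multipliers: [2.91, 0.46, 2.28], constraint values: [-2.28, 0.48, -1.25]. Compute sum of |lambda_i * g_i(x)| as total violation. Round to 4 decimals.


KKT complementary slackness check:
lambda_1 * g_1 = 2.91 * -2.28 = -6.6348
lambda_2 * g_2 = 0.46 * 0.48 = 0.2208
lambda_3 * g_3 = 2.28 * -1.25 = -2.85
Total violation = 6.6348 + 0.2208 + 2.85 = 9.7056


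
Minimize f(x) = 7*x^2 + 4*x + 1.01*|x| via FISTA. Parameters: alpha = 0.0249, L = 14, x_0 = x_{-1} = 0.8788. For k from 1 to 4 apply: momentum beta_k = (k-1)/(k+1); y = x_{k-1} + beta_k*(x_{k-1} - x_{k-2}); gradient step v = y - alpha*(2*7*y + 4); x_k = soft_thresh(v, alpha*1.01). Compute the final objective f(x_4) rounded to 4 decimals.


FISTA on f(x) = 7*x^2 + 4*x + 1.01*|x|
L = 14, alpha = 0.0249
Iteration 1: beta = 0.0, y = 0.8788 + 0.0*(0.8788 - 0.8788) = 0.8788
  grad(y) = 16.3032, v = y - alpha*grad = 0.4729
  prox(v) = soft_thresh(0.4729, 0.0251) = 0.4477
Iteration 2: beta = 0.3333, y = 0.4477 + 0.3333*(0.4477 - 0.8788) = 0.304
  grad(y) = 8.256, v = y - alpha*grad = 0.0984
  prox(v) = soft_thresh(0.0984, 0.0251) = 0.0733
Iteration 3: beta = 0.5, y = 0.0733 + 0.5*(0.0733 - 0.4477) = -0.1139
  grad(y) = 2.4049, v = y - alpha*grad = -0.1738
  prox(v) = soft_thresh(-0.1738, 0.0251) = -0.1487
Iteration 4: beta = 0.6, y = -0.1487 + 0.6*(-0.1487 - 0.0733) = -0.2818
  grad(y) = 0.0543, v = y - alpha*grad = -0.2832
  prox(v) = soft_thresh(-0.2832, 0.0251) = -0.258
f(x_4) = 7*(-0.258)^2 + 4*(-0.258) + 1.01*|-0.258| = -0.3054


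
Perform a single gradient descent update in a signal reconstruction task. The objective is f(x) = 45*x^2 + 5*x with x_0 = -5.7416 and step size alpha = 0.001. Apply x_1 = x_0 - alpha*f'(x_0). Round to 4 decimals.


We compute the gradient at x_0 and apply the update.
f'(x) = 90*x + 5
f'(-5.7416) = 90*-5.7416 + 5 = -511.744
x_1 = -5.7416 - 0.001*-511.744 = -5.2299


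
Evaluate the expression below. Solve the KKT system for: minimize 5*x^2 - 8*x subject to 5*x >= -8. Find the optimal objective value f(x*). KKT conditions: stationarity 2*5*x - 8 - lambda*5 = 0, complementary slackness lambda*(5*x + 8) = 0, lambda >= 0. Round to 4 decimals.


Step 1: Try lambda = 0 (constraint inactive).
Stationarity: 2*5*x - 8 = 0
x* = 8/(2*5) = 0.8
Check constraint: 5*0.8 = 4.0 >= -8 -- satisfied.
Step 2: Compute optimal value.
f(x*) = 5*0.8^2 - 8*0.8 = -3.2


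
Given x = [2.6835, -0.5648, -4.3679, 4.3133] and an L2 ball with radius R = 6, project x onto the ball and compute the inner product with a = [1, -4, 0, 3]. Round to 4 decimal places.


Step 1: Compute ||x|| (intermediates to 6 decimals).
||x|| = sqrt(2.6835^2 + (-0.5648)^2 + (-4.3679)^2 + 4.3133^2) = 6.723338
Step 2: Project.
Since ||x|| > R, scale = R/||x|| = 6/6.723338 = 0.892414, proj(x) = scale * x
proj(x) = [2.394793, -0.504035, -3.897975, 3.849249]
Step 3: Dot product.
a^T * proj(x) = 1*2.394793 - 4*(-0.504035) + 0*(-3.897975) + 3*3.849249 = 15.9587


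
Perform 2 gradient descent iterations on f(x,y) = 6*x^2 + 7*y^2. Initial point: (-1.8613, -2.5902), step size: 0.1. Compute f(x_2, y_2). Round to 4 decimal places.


Gradient descent on f(x,y) = 6*x^2 + 7*y^2.
Starting point: (-1.8613, -2.5902), alpha = 0.1
Step 1: grad_x = 2*6*-1.8613 = -22.3356, grad_y = 2*7*-2.5902 = -36.2628
  x_1 = -1.8613 - 0.1*-22.3356 = 0.3723
  y_1 = -2.5902 - 0.1*-36.2628 = 1.0361
Step 2: grad_x = 2*6*0.3723 = 4.4671, grad_y = 2*7*1.0361 = 14.5051
  x_2 = 0.3723 - 0.1*4.4671 = -0.0745
  y_2 = 1.0361 - 0.1*14.5051 = -0.4144
f(-0.0745, -0.4144) = 6*(-0.0745)^2 + 7*(-0.4144)^2 = 1.2355


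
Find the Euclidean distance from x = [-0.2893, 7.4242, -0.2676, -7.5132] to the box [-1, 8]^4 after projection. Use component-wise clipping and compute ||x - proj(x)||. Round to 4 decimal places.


Project each component onto [-1, 8].
clip(-0.2893) = -0.2893, clip(7.4242) = 7.4242, clip(-0.2676) = -0.2676, clip(-7.5132) = -1.0
Projection = [-0.2893, 7.4242, -0.2676, -1.0]
Squared diffs: [0.0, 0.0, 0.0, 42.4218]
Distance = sqrt(42.4218) = 6.5132


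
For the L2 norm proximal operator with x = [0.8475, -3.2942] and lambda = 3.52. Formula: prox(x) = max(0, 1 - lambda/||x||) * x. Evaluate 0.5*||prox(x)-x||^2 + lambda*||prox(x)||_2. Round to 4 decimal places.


Step 1: Compute ||x||.
||x|| = 3.4015
Step 2: Compute scaling factor.
scale = max(0, 1 - 3.52/3.4015) = 0.0
Step 3: prox(x) = [0.0, -0.0]
||prox(x)|| = 0.0
Step 4: Proximal objective.
0.5*||prox-x||^2 = 5.785
lambda*||prox|| = 0.0
Total = 5.785


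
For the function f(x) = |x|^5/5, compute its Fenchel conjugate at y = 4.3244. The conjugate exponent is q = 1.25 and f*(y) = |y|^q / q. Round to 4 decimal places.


The conjugate exponent q satisfies 1/p + 1/q = 1.
p = 5, so q = 5/(5 - 1) = 1.25
|y|^q = 4.3244^1.25 = 6.236
f*(4.3244) = 6.236 / 1.25 = 4.9888


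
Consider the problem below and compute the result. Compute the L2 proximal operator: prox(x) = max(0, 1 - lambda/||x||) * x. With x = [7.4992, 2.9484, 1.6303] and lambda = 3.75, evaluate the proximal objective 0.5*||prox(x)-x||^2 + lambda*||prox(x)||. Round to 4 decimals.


Step 1: Compute ||x||.
||x|| = 8.2212
Step 2: Compute scaling factor.
scale = max(0, 1 - 3.75/8.2212) = 0.5439
Step 3: prox(x) = [4.0786, 1.6035, 0.8867]
||prox(x)|| = 4.4712
Step 4: Proximal objective.
0.5*||prox-x||^2 = 7.0313
lambda*||prox|| = 16.767
Total = 23.7984


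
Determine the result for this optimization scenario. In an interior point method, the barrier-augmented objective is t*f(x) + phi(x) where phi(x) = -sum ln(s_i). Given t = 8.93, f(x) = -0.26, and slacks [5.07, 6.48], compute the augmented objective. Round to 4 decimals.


Step 1: Compute log-barrier.
ln values: [1.6233, 1.8687]
phi = -(1.6233 + 1.8687) = -3.4921
Step 2: Compute augmented objective.
t*f(x) = 8.93*-0.26 = -2.3218
Total = -2.3218 - 3.4921 = -5.8139
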